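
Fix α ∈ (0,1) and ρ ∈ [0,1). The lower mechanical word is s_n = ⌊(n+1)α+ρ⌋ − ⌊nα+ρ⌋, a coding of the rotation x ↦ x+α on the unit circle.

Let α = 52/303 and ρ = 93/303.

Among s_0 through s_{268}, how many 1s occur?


46

#1s = Σ_{n=0}^{268} s_n = Σ_{n=0}^{268} (⌊(n+1)α+ρ⌋ − ⌊nα+ρ⌋)
the sum telescopes: every ⌊nα+ρ⌋ with 0 < n < 269 appears once with + and once with −, leaving ⌊269α+ρ⌋ − ⌊0·α+ρ⌋
269α + ρ = (269·52 + 93) / 303 = 14081/303
ρ = 93/303
⌊14081/303⌋ = 46,  ⌊93/303⌋ = 0
#1s = 46 − 0 = 46


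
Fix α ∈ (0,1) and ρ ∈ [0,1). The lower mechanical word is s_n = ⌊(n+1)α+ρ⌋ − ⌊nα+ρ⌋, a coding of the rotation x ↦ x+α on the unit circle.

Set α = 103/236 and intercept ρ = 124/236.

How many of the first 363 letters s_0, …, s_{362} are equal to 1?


158

#1s = Σ_{n=0}^{362} s_n = Σ_{n=0}^{362} (⌊(n+1)α+ρ⌋ − ⌊nα+ρ⌋)
the sum telescopes: every ⌊nα+ρ⌋ with 0 < n < 363 appears once with + and once with −, leaving ⌊363α+ρ⌋ − ⌊0·α+ρ⌋
363α + ρ = (363·103 + 124) / 236 = 37513/236
ρ = 124/236
⌊37513/236⌋ = 158,  ⌊124/236⌋ = 0
#1s = 158 − 0 = 158


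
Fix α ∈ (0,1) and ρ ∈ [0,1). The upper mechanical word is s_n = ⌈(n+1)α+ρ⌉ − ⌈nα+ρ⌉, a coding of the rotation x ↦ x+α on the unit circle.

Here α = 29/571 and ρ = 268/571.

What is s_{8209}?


(n+1)α + ρ = (8210·29 + 268) / 571 = 238358/571
nα + ρ     = (8209·29 + 268) / 571 = 238329/571
⌈238358/571⌉ = 418,  ⌈238329/571⌉ = 418
s_{8209} = 418 − 418 = 0

0


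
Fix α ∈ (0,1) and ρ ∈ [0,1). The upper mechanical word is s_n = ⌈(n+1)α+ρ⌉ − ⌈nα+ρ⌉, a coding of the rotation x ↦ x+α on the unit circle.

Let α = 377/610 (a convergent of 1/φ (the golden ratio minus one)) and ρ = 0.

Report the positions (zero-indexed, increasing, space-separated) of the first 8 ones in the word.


0 1 3 4 6 8 9 11

n=0: ⌈377/610⌉−⌈0/610⌉ = 1−0 = 1  ← one
n=1: ⌈754/610⌉−⌈377/610⌉ = 2−1 = 1  ← one
n=2: ⌈1131/610⌉−⌈754/610⌉ = 2−2 = 0
n=3: ⌈1508/610⌉−⌈1131/610⌉ = 3−2 = 1  ← one
n=4: ⌈1885/610⌉−⌈1508/610⌉ = 4−3 = 1  ← one
n=5: ⌈2262/610⌉−⌈1885/610⌉ = 4−4 = 0
n=6: ⌈2639/610⌉−⌈2262/610⌉ = 5−4 = 1  ← one
n=7: ⌈3016/610⌉−⌈2639/610⌉ = 5−5 = 0
n=8: ⌈3393/610⌉−⌈3016/610⌉ = 6−5 = 1  ← one
n=9: ⌈3770/610⌉−⌈3393/610⌉ = 7−6 = 1  ← one
n=10: ⌈4147/610⌉−⌈3770/610⌉ = 7−7 = 0
n=11: ⌈4524/610⌉−⌈4147/610⌉ = 8−7 = 1  ← one
positions of the first 8 ones: 0 1 3 4 6 8 9 11


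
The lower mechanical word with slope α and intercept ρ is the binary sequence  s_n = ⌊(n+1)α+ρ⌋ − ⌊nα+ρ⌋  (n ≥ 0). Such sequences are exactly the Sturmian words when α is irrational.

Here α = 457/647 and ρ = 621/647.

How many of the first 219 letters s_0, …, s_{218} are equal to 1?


155

#1s = Σ_{n=0}^{218} s_n = Σ_{n=0}^{218} (⌊(n+1)α+ρ⌋ − ⌊nα+ρ⌋)
the sum telescopes: every ⌊nα+ρ⌋ with 0 < n < 219 appears once with + and once with −, leaving ⌊219α+ρ⌋ − ⌊0·α+ρ⌋
219α + ρ = (219·457 + 621) / 647 = 100704/647
ρ = 621/647
⌊100704/647⌋ = 155,  ⌊621/647⌋ = 0
#1s = 155 − 0 = 155


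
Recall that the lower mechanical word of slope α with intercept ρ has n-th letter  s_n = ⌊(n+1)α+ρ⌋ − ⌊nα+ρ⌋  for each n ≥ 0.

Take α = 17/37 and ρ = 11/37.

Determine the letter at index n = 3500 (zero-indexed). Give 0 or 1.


0

(n+1)α + ρ = (3501·17 + 11) / 37 = 59528/37
nα + ρ     = (3500·17 + 11) / 37 = 59511/37
⌊59528/37⌋ = 1608,  ⌊59511/37⌋ = 1608
s_{3500} = 1608 − 1608 = 0


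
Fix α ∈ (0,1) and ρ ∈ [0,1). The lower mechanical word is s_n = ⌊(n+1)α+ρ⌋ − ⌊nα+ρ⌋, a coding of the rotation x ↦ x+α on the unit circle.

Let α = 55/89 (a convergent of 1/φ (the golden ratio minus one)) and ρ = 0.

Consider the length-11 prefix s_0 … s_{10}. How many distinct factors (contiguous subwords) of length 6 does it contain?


t_n = ⌊(n·55)/89⌋ for n = 0 … 11:
  n=0…9: ⌊0/89⌋=0 ⌊55/89⌋=0 ⌊110/89⌋=1 ⌊165/89⌋=1 ⌊220/89⌋=2 ⌊275/89⌋=3 ⌊330/89⌋=3 ⌊385/89⌋=4 ⌊440/89⌋=4 ⌊495/89⌋=5
  n=10…11: ⌊550/89⌋=6 ⌊605/89⌋=6
s_n = t_(n+1) − t_n for n = 0 … 10 gives
prefix = 01011010110
slide a length-6 window over [0..5] … [5..10] (6 windows); first occurrence of each distinct factor:
  [  0..  5] 010110
  [  1..  6] 101101
  [  2..  7] 011010
  [  3..  8] 110101
  [  4..  9] 101011
  (the other 1 window repeats one of these)
distinct factors: {010110, 011010, 101011, 101101, 110101}
count = 5  (Sturmian bound for length 6 is 7)

5


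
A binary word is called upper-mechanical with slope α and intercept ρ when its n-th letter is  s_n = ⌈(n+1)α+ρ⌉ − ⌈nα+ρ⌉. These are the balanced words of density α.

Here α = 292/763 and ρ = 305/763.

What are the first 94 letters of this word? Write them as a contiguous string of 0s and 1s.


0100101001001010010100100101001010010010100101001001010010010100101001001010010100100101001001

n=0: ⌈(1·292+305)/763⌉ − ⌈(0·292+305)/763⌉ = ⌈597/763⌉ − ⌈305/763⌉ = 1 − 1 = 0
n=1: ⌈(2·292+305)/763⌉ − ⌈(1·292+305)/763⌉ = ⌈889/763⌉ − ⌈597/763⌉ = 2 − 1 = 1
n=2: ⌈(3·292+305)/763⌉ − ⌈(2·292+305)/763⌉ = ⌈1181/763⌉ − ⌈889/763⌉ = 2 − 2 = 0
n=3: ⌈(4·292+305)/763⌉ − ⌈(3·292+305)/763⌉ = ⌈1473/763⌉ − ⌈1181/763⌉ = 2 − 2 = 0
n=4: ⌈(5·292+305)/763⌉ − ⌈(4·292+305)/763⌉ = ⌈1765/763⌉ − ⌈1473/763⌉ = 3 − 2 = 1
n=5: ⌈(6·292+305)/763⌉ − ⌈(5·292+305)/763⌉ = ⌈2057/763⌉ − ⌈1765/763⌉ = 3 − 3 = 0
n=6: ⌈(7·292+305)/763⌉ − ⌈(6·292+305)/763⌉ = ⌈2349/763⌉ − ⌈2057/763⌉ = 4 − 3 = 1
n=7: ⌈(8·292+305)/763⌉ − ⌈(7·292+305)/763⌉ = ⌈2641/763⌉ − ⌈2349/763⌉ = 4 − 4 = 0
n=8: ⌈(9·292+305)/763⌉ − ⌈(8·292+305)/763⌉ = ⌈2933/763⌉ − ⌈2641/763⌉ = 4 − 4 = 0
n=9: ⌈(10·292+305)/763⌉ − ⌈(9·292+305)/763⌉ = ⌈3225/763⌉ − ⌈2933/763⌉ = 5 − 4 = 1
n=10: ⌈(11·292+305)/763⌉ − ⌈(10·292+305)/763⌉ = ⌈3517/763⌉ − ⌈3225/763⌉ = 5 − 5 = 0
n=11: ⌈(12·292+305)/763⌉ − ⌈(11·292+305)/763⌉ = ⌈3809/763⌉ − ⌈3517/763⌉ = 5 − 5 = 0
n=12: ⌈(13·292+305)/763⌉ − ⌈(12·292+305)/763⌉ = ⌈4101/763⌉ − ⌈3809/763⌉ = 6 − 5 = 1
n=13: ⌈(14·292+305)/763⌉ − ⌈(13·292+305)/763⌉ = ⌈4393/763⌉ − ⌈4101/763⌉ = 6 − 6 = 0
n=14: ⌈(15·292+305)/763⌉ − ⌈(14·292+305)/763⌉ = ⌈4685/763⌉ − ⌈4393/763⌉ = 7 − 6 = 1
n=15: ⌈(16·292+305)/763⌉ − ⌈(15·292+305)/763⌉ = ⌈4977/763⌉ − ⌈4685/763⌉ = 7 − 7 = 0
n=16: ⌈(17·292+305)/763⌉ − ⌈(16·292+305)/763⌉ = ⌈5269/763⌉ − ⌈4977/763⌉ = 7 − 7 = 0
n=17: ⌈(18·292+305)/763⌉ − ⌈(17·292+305)/763⌉ = ⌈5561/763⌉ − ⌈5269/763⌉ = 8 − 7 = 1
n=18: ⌈(19·292+305)/763⌉ − ⌈(18·292+305)/763⌉ = ⌈5853/763⌉ − ⌈5561/763⌉ = 8 − 8 = 0
n=19: ⌈(20·292+305)/763⌉ − ⌈(19·292+305)/763⌉ = ⌈6145/763⌉ − ⌈5853/763⌉ = 9 − 8 = 1
n=20: ⌈(21·292+305)/763⌉ − ⌈(20·292+305)/763⌉ = ⌈6437/763⌉ − ⌈6145/763⌉ = 9 − 9 = 0
n=21: ⌈(22·292+305)/763⌉ − ⌈(21·292+305)/763⌉ = ⌈6729/763⌉ − ⌈6437/763⌉ = 9 − 9 = 0
n=22: ⌈(23·292+305)/763⌉ − ⌈(22·292+305)/763⌉ = ⌈7021/763⌉ − ⌈6729/763⌉ = 10 − 9 = 1
n=23: ⌈(24·292+305)/763⌉ − ⌈(23·292+305)/763⌉ = ⌈7313/763⌉ − ⌈7021/763⌉ = 10 − 10 = 0
n=24: ⌈(25·292+305)/763⌉ − ⌈(24·292+305)/763⌉ = ⌈7605/763⌉ − ⌈7313/763⌉ = 10 − 10 = 0
n=25: ⌈(26·292+305)/763⌉ − ⌈(25·292+305)/763⌉ = ⌈7897/763⌉ − ⌈7605/763⌉ = 11 − 10 = 1
n=26: ⌈(27·292+305)/763⌉ − ⌈(26·292+305)/763⌉ = ⌈8189/763⌉ − ⌈7897/763⌉ = 11 − 11 = 0
n=27: ⌈(28·292+305)/763⌉ − ⌈(27·292+305)/763⌉ = ⌈8481/763⌉ − ⌈8189/763⌉ = 12 − 11 = 1
n=28: ⌈(29·292+305)/763⌉ − ⌈(28·292+305)/763⌉ = ⌈8773/763⌉ − ⌈8481/763⌉ = 12 − 12 = 0
n=29: ⌈(30·292+305)/763⌉ − ⌈(29·292+305)/763⌉ = ⌈9065/763⌉ − ⌈8773/763⌉ = 12 − 12 = 0
n=30: ⌈(31·292+305)/763⌉ − ⌈(30·292+305)/763⌉ = ⌈9357/763⌉ − ⌈9065/763⌉ = 13 − 12 = 1
n=31: ⌈(32·292+305)/763⌉ − ⌈(31·292+305)/763⌉ = ⌈9649/763⌉ − ⌈9357/763⌉ = 13 − 13 = 0
n=32: ⌈(33·292+305)/763⌉ − ⌈(32·292+305)/763⌉ = ⌈9941/763⌉ − ⌈9649/763⌉ = 14 − 13 = 1
n=33: ⌈(34·292+305)/763⌉ − ⌈(33·292+305)/763⌉ = ⌈10233/763⌉ − ⌈9941/763⌉ = 14 − 14 = 0
n=34: ⌈(35·292+305)/763⌉ − ⌈(34·292+305)/763⌉ = ⌈10525/763⌉ − ⌈10233/763⌉ = 14 − 14 = 0
n=35: ⌈(36·292+305)/763⌉ − ⌈(35·292+305)/763⌉ = ⌈10817/763⌉ − ⌈10525/763⌉ = 15 − 14 = 1
n=36: ⌈(37·292+305)/763⌉ − ⌈(36·292+305)/763⌉ = ⌈11109/763⌉ − ⌈10817/763⌉ = 15 − 15 = 0
n=37: ⌈(38·292+305)/763⌉ − ⌈(37·292+305)/763⌉ = ⌈11401/763⌉ − ⌈11109/763⌉ = 15 − 15 = 0
n=38: ⌈(39·292+305)/763⌉ − ⌈(38·292+305)/763⌉ = ⌈11693/763⌉ − ⌈11401/763⌉ = 16 − 15 = 1
n=39: ⌈(40·292+305)/763⌉ − ⌈(39·292+305)/763⌉ = ⌈11985/763⌉ − ⌈11693/763⌉ = 16 − 16 = 0
n=40: ⌈(41·292+305)/763⌉ − ⌈(40·292+305)/763⌉ = ⌈12277/763⌉ − ⌈11985/763⌉ = 17 − 16 = 1
n=41: ⌈(42·292+305)/763⌉ − ⌈(41·292+305)/763⌉ = ⌈12569/763⌉ − ⌈12277/763⌉ = 17 − 17 = 0
n=42: ⌈(43·292+305)/763⌉ − ⌈(42·292+305)/763⌉ = ⌈12861/763⌉ − ⌈12569/763⌉ = 17 − 17 = 0
n=43: ⌈(44·292+305)/763⌉ − ⌈(43·292+305)/763⌉ = ⌈13153/763⌉ − ⌈12861/763⌉ = 18 − 17 = 1
n=44: ⌈(45·292+305)/763⌉ − ⌈(44·292+305)/763⌉ = ⌈13445/763⌉ − ⌈13153/763⌉ = 18 − 18 = 0
n=45: ⌈(46·292+305)/763⌉ − ⌈(45·292+305)/763⌉ = ⌈13737/763⌉ − ⌈13445/763⌉ = 19 − 18 = 1
n=46: ⌈(47·292+305)/763⌉ − ⌈(46·292+305)/763⌉ = ⌈14029/763⌉ − ⌈13737/763⌉ = 19 − 19 = 0
n=47: ⌈(48·292+305)/763⌉ − ⌈(47·292+305)/763⌉ = ⌈14321/763⌉ − ⌈14029/763⌉ = 19 − 19 = 0
n=48: ⌈(49·292+305)/763⌉ − ⌈(48·292+305)/763⌉ = ⌈14613/763⌉ − ⌈14321/763⌉ = 20 − 19 = 1
n=49: ⌈(50·292+305)/763⌉ − ⌈(49·292+305)/763⌉ = ⌈14905/763⌉ − ⌈14613/763⌉ = 20 − 20 = 0
n=50: ⌈(51·292+305)/763⌉ − ⌈(50·292+305)/763⌉ = ⌈15197/763⌉ − ⌈14905/763⌉ = 20 − 20 = 0
n=51: ⌈(52·292+305)/763⌉ − ⌈(51·292+305)/763⌉ = ⌈15489/763⌉ − ⌈15197/763⌉ = 21 − 20 = 1
n=52: ⌈(53·292+305)/763⌉ − ⌈(52·292+305)/763⌉ = ⌈15781/763⌉ − ⌈15489/763⌉ = 21 − 21 = 0
n=53: ⌈(54·292+305)/763⌉ − ⌈(53·292+305)/763⌉ = ⌈16073/763⌉ − ⌈15781/763⌉ = 22 − 21 = 1
n=54: ⌈(55·292+305)/763⌉ − ⌈(54·292+305)/763⌉ = ⌈16365/763⌉ − ⌈16073/763⌉ = 22 − 22 = 0
n=55: ⌈(56·292+305)/763⌉ − ⌈(55·292+305)/763⌉ = ⌈16657/763⌉ − ⌈16365/763⌉ = 22 − 22 = 0
n=56: ⌈(57·292+305)/763⌉ − ⌈(56·292+305)/763⌉ = ⌈16949/763⌉ − ⌈16657/763⌉ = 23 − 22 = 1
n=57: ⌈(58·292+305)/763⌉ − ⌈(57·292+305)/763⌉ = ⌈17241/763⌉ − ⌈16949/763⌉ = 23 − 23 = 0
n=58: ⌈(59·292+305)/763⌉ − ⌈(58·292+305)/763⌉ = ⌈17533/763⌉ − ⌈17241/763⌉ = 23 − 23 = 0
n=59: ⌈(60·292+305)/763⌉ − ⌈(59·292+305)/763⌉ = ⌈17825/763⌉ − ⌈17533/763⌉ = 24 − 23 = 1
n=60: ⌈(61·292+305)/763⌉ − ⌈(60·292+305)/763⌉ = ⌈18117/763⌉ − ⌈17825/763⌉ = 24 − 24 = 0
n=61: ⌈(62·292+305)/763⌉ − ⌈(61·292+305)/763⌉ = ⌈18409/763⌉ − ⌈18117/763⌉ = 25 − 24 = 1
n=62: ⌈(63·292+305)/763⌉ − ⌈(62·292+305)/763⌉ = ⌈18701/763⌉ − ⌈18409/763⌉ = 25 − 25 = 0
n=63: ⌈(64·292+305)/763⌉ − ⌈(63·292+305)/763⌉ = ⌈18993/763⌉ − ⌈18701/763⌉ = 25 − 25 = 0
n=64: ⌈(65·292+305)/763⌉ − ⌈(64·292+305)/763⌉ = ⌈19285/763⌉ − ⌈18993/763⌉ = 26 − 25 = 1
n=65: ⌈(66·292+305)/763⌉ − ⌈(65·292+305)/763⌉ = ⌈19577/763⌉ − ⌈19285/763⌉ = 26 − 26 = 0
n=66: ⌈(67·292+305)/763⌉ − ⌈(66·292+305)/763⌉ = ⌈19869/763⌉ − ⌈19577/763⌉ = 27 − 26 = 1
n=67: ⌈(68·292+305)/763⌉ − ⌈(67·292+305)/763⌉ = ⌈20161/763⌉ − ⌈19869/763⌉ = 27 − 27 = 0
n=68: ⌈(69·292+305)/763⌉ − ⌈(68·292+305)/763⌉ = ⌈20453/763⌉ − ⌈20161/763⌉ = 27 − 27 = 0
n=69: ⌈(70·292+305)/763⌉ − ⌈(69·292+305)/763⌉ = ⌈20745/763⌉ − ⌈20453/763⌉ = 28 − 27 = 1
n=70: ⌈(71·292+305)/763⌉ − ⌈(70·292+305)/763⌉ = ⌈21037/763⌉ − ⌈20745/763⌉ = 28 − 28 = 0
n=71: ⌈(72·292+305)/763⌉ − ⌈(71·292+305)/763⌉ = ⌈21329/763⌉ − ⌈21037/763⌉ = 28 − 28 = 0
n=72: ⌈(73·292+305)/763⌉ − ⌈(72·292+305)/763⌉ = ⌈21621/763⌉ − ⌈21329/763⌉ = 29 − 28 = 1
n=73: ⌈(74·292+305)/763⌉ − ⌈(73·292+305)/763⌉ = ⌈21913/763⌉ − ⌈21621/763⌉ = 29 − 29 = 0
n=74: ⌈(75·292+305)/763⌉ − ⌈(74·292+305)/763⌉ = ⌈22205/763⌉ − ⌈21913/763⌉ = 30 − 29 = 1
n=75: ⌈(76·292+305)/763⌉ − ⌈(75·292+305)/763⌉ = ⌈22497/763⌉ − ⌈22205/763⌉ = 30 − 30 = 0
n=76: ⌈(77·292+305)/763⌉ − ⌈(76·292+305)/763⌉ = ⌈22789/763⌉ − ⌈22497/763⌉ = 30 − 30 = 0
n=77: ⌈(78·292+305)/763⌉ − ⌈(77·292+305)/763⌉ = ⌈23081/763⌉ − ⌈22789/763⌉ = 31 − 30 = 1
n=78: ⌈(79·292+305)/763⌉ − ⌈(78·292+305)/763⌉ = ⌈23373/763⌉ − ⌈23081/763⌉ = 31 − 31 = 0
n=79: ⌈(80·292+305)/763⌉ − ⌈(79·292+305)/763⌉ = ⌈23665/763⌉ − ⌈23373/763⌉ = 32 − 31 = 1
n=80: ⌈(81·292+305)/763⌉ − ⌈(80·292+305)/763⌉ = ⌈23957/763⌉ − ⌈23665/763⌉ = 32 − 32 = 0
n=81: ⌈(82·292+305)/763⌉ − ⌈(81·292+305)/763⌉ = ⌈24249/763⌉ − ⌈23957/763⌉ = 32 − 32 = 0
n=82: ⌈(83·292+305)/763⌉ − ⌈(82·292+305)/763⌉ = ⌈24541/763⌉ − ⌈24249/763⌉ = 33 − 32 = 1
n=83: ⌈(84·292+305)/763⌉ − ⌈(83·292+305)/763⌉ = ⌈24833/763⌉ − ⌈24541/763⌉ = 33 − 33 = 0
n=84: ⌈(85·292+305)/763⌉ − ⌈(84·292+305)/763⌉ = ⌈25125/763⌉ − ⌈24833/763⌉ = 33 − 33 = 0
n=85: ⌈(86·292+305)/763⌉ − ⌈(85·292+305)/763⌉ = ⌈25417/763⌉ − ⌈25125/763⌉ = 34 − 33 = 1
n=86: ⌈(87·292+305)/763⌉ − ⌈(86·292+305)/763⌉ = ⌈25709/763⌉ − ⌈25417/763⌉ = 34 − 34 = 0
n=87: ⌈(88·292+305)/763⌉ − ⌈(87·292+305)/763⌉ = ⌈26001/763⌉ − ⌈25709/763⌉ = 35 − 34 = 1
n=88: ⌈(89·292+305)/763⌉ − ⌈(88·292+305)/763⌉ = ⌈26293/763⌉ − ⌈26001/763⌉ = 35 − 35 = 0
n=89: ⌈(90·292+305)/763⌉ − ⌈(89·292+305)/763⌉ = ⌈26585/763⌉ − ⌈26293/763⌉ = 35 − 35 = 0
n=90: ⌈(91·292+305)/763⌉ − ⌈(90·292+305)/763⌉ = ⌈26877/763⌉ − ⌈26585/763⌉ = 36 − 35 = 1
n=91: ⌈(92·292+305)/763⌉ − ⌈(91·292+305)/763⌉ = ⌈27169/763⌉ − ⌈26877/763⌉ = 36 − 36 = 0
n=92: ⌈(93·292+305)/763⌉ − ⌈(92·292+305)/763⌉ = ⌈27461/763⌉ − ⌈27169/763⌉ = 36 − 36 = 0
n=93: ⌈(94·292+305)/763⌉ − ⌈(93·292+305)/763⌉ = ⌈27753/763⌉ − ⌈27461/763⌉ = 37 − 36 = 1


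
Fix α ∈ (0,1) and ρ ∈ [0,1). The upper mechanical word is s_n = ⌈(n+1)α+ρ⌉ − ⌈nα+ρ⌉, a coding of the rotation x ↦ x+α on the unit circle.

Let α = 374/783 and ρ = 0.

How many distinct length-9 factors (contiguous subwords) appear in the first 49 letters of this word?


t_n = ⌈(n·374)/783⌉ for n = 0 … 49:
  n=0…9: ⌈0/783⌉=0 ⌈374/783⌉=1 ⌈748/783⌉=1 ⌈1122/783⌉=2 ⌈1496/783⌉=2 ⌈1870/783⌉=3 ⌈2244/783⌉=3 ⌈2618/783⌉=4 ⌈2992/783⌉=4 ⌈3366/783⌉=5
  n=10…19: ⌈3740/783⌉=5 ⌈4114/783⌉=6 ⌈4488/783⌉=6 ⌈4862/783⌉=7 ⌈5236/783⌉=7 ⌈5610/783⌉=8 ⌈5984/783⌉=8 ⌈6358/783⌉=9 ⌈6732/783⌉=9 ⌈7106/783⌉=10
  n=20…29: ⌈7480/783⌉=10 ⌈7854/783⌉=11 ⌈8228/783⌉=11 ⌈8602/783⌉=11 ⌈8976/783⌉=12 ⌈9350/783⌉=12 ⌈9724/783⌉=13 ⌈10098/783⌉=13 ⌈10472/783⌉=14 ⌈10846/783⌉=14
  n=30…39: ⌈11220/783⌉=15 ⌈11594/783⌉=15 ⌈11968/783⌉=16 ⌈12342/783⌉=16 ⌈12716/783⌉=17 ⌈13090/783⌉=17 ⌈13464/783⌉=18 ⌈13838/783⌉=18 ⌈14212/783⌉=19 ⌈14586/783⌉=19
  n=40…49: ⌈14960/783⌉=20 ⌈15334/783⌉=20 ⌈15708/783⌉=21 ⌈16082/783⌉=21 ⌈16456/783⌉=22 ⌈16830/783⌉=22 ⌈17204/783⌉=22 ⌈17578/783⌉=23 ⌈17952/783⌉=23 ⌈18326/783⌉=24
s_n = t_(n+1) − t_n for n = 0 … 48 gives
prefix = 1010101010101010101010010101010101010101010100101
slide a length-9 window over [0..8] … [40..48] (41 windows); first occurrence of each distinct factor:
  [  0..  8] 101010101
  [  1..  9] 010101010
  [ 14.. 22] 101010100
  [ 15.. 23] 010101001
  [ 16.. 24] 101010010
  [ 17.. 25] 010100101
  [ 18.. 26] 101001010
  [ 19.. 27] 010010101
  [ 20.. 28] 100101010
  [ 21.. 29] 001010101
  (the other 31 windows repeat one of these)
distinct factors: {001010101, 010010101, 010100101, 010101001, 010101010, 100101010, 101001010, 101010010, 101010100, 101010101}
count = 10  (Sturmian bound for length 9 is 10)

10


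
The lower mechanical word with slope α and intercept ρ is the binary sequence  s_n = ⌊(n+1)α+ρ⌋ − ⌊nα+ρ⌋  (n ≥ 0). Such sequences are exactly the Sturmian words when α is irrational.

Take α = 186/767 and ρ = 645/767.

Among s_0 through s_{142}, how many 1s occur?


35

#1s = Σ_{n=0}^{142} s_n = Σ_{n=0}^{142} (⌊(n+1)α+ρ⌋ − ⌊nα+ρ⌋)
the sum telescopes: every ⌊nα+ρ⌋ with 0 < n < 143 appears once with + and once with −, leaving ⌊143α+ρ⌋ − ⌊0·α+ρ⌋
143α + ρ = (143·186 + 645) / 767 = 27243/767
ρ = 645/767
⌊27243/767⌋ = 35,  ⌊645/767⌋ = 0
#1s = 35 − 0 = 35


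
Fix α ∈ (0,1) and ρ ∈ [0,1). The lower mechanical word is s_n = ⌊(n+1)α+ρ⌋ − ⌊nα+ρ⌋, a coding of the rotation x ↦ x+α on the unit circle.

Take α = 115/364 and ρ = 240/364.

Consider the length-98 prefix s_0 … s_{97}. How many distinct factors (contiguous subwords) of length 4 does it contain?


t_n = ⌊(n·115+240)/364⌋ for n = 0 … 98:
  n=0…9: ⌊240/364⌋=0 ⌊355/364⌋=0 ⌊470/364⌋=1 ⌊585/364⌋=1 ⌊700/364⌋=1 ⌊815/364⌋=2 ⌊930/364⌋=2 ⌊1045/364⌋=2 ⌊1160/364⌋=3 ⌊1275/364⌋=3
  n=10…19: ⌊1390/364⌋=3 ⌊1505/364⌋=4 ⌊1620/364⌋=4 ⌊1735/364⌋=4 ⌊1850/364⌋=5 ⌊1965/364⌋=5 ⌊2080/364⌋=5 ⌊2195/364⌋=6 ⌊2310/364⌋=6 ⌊2425/364⌋=6
  n=20…29: ⌊2540/364⌋=6 ⌊2655/364⌋=7 ⌊2770/364⌋=7 ⌊2885/364⌋=7 ⌊3000/364⌋=8 ⌊3115/364⌋=8 ⌊3230/364⌋=8 ⌊3345/364⌋=9 ⌊3460/364⌋=9 ⌊3575/364⌋=9
  n=30…39: ⌊3690/364⌋=10 ⌊3805/364⌋=10 ⌊3920/364⌋=10 ⌊4035/364⌋=11 ⌊4150/364⌋=11 ⌊4265/364⌋=11 ⌊4380/364⌋=12 ⌊4495/364⌋=12 ⌊4610/364⌋=12 ⌊4725/364⌋=12
  n=40…49: ⌊4840/364⌋=13 ⌊4955/364⌋=13 ⌊5070/364⌋=13 ⌊5185/364⌋=14 ⌊5300/364⌋=14 ⌊5415/364⌋=14 ⌊5530/364⌋=15 ⌊5645/364⌋=15 ⌊5760/364⌋=15 ⌊5875/364⌋=16
  n=50…59: ⌊5990/364⌋=16 ⌊6105/364⌋=16 ⌊6220/364⌋=17 ⌊6335/364⌋=17 ⌊6450/364⌋=17 ⌊6565/364⌋=18 ⌊6680/364⌋=18 ⌊6795/364⌋=18 ⌊6910/364⌋=18 ⌊7025/364⌋=19
  n=60…69: ⌊7140/364⌋=19 ⌊7255/364⌋=19 ⌊7370/364⌋=20 ⌊7485/364⌋=20 ⌊7600/364⌋=20 ⌊7715/364⌋=21 ⌊7830/364⌋=21 ⌊7945/364⌋=21 ⌊8060/364⌋=22 ⌊8175/364⌋=22
  n=70…79: ⌊8290/364⌋=22 ⌊8405/364⌋=23 ⌊8520/364⌋=23 ⌊8635/364⌋=23 ⌊8750/364⌋=24 ⌊8865/364⌋=24 ⌊8980/364⌋=24 ⌊9095/364⌋=24 ⌊9210/364⌋=25 ⌊9325/364⌋=25
  n=80…89: ⌊9440/364⌋=25 ⌊9555/364⌋=26 ⌊9670/364⌋=26 ⌊9785/364⌋=26 ⌊9900/364⌋=27 ⌊10015/364⌋=27 ⌊10130/364⌋=27 ⌊10245/364⌋=28 ⌊10360/364⌋=28 ⌊10475/364⌋=28
  n=90…98: ⌊10590/364⌋=29 ⌊10705/364⌋=29 ⌊10820/364⌋=29 ⌊10935/364⌋=30 ⌊11050/364⌋=30 ⌊11165/364⌋=30 ⌊11280/364⌋=30 ⌊11395/364⌋=31 ⌊11510/364⌋=31
s_n = t_(n+1) − t_n for n = 0 … 97 gives
prefix = 01001001001001001000100100100100100100010010010010010010001001001001001001000100100100100100100010
slide a length-4 window over [0..3] … [94..97] (95 windows); first occurrence of each distinct factor:
  [  0..  3] 0100
  [  1..  4] 1001
  [  2..  5] 0010
  [ 16.. 19] 1000
  [ 17.. 20] 0001
  (the other 90 windows repeat one of these)
distinct factors: {0001, 0010, 0100, 1000, 1001}
count = 5  (Sturmian bound for length 4 is 5)

5


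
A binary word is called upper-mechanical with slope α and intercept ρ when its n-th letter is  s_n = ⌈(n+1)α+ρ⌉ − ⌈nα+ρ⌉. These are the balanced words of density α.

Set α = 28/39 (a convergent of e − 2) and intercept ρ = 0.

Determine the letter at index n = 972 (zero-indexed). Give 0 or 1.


1

(n+1)α + ρ = (973·28) / 39 = 27244/39
nα + ρ     = (972·28) / 39 = 27216/39
⌈27244/39⌉ = 699,  ⌈27216/39⌉ = 698
s_{972} = 699 − 698 = 1


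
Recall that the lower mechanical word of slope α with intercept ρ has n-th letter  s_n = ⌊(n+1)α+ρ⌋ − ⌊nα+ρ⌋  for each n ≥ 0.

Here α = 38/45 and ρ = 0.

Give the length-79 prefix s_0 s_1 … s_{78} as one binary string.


0111110111110111111011111011111101111101111110111110111110111111011111011111101

n=0: ⌊(1·38)/45⌋ − ⌊(0·38)/45⌋ = ⌊38/45⌋ − ⌊0/45⌋ = 0 − 0 = 0
n=1: ⌊(2·38)/45⌋ − ⌊(1·38)/45⌋ = ⌊76/45⌋ − ⌊38/45⌋ = 1 − 0 = 1
n=2: ⌊(3·38)/45⌋ − ⌊(2·38)/45⌋ = ⌊114/45⌋ − ⌊76/45⌋ = 2 − 1 = 1
n=3: ⌊(4·38)/45⌋ − ⌊(3·38)/45⌋ = ⌊152/45⌋ − ⌊114/45⌋ = 3 − 2 = 1
n=4: ⌊(5·38)/45⌋ − ⌊(4·38)/45⌋ = ⌊190/45⌋ − ⌊152/45⌋ = 4 − 3 = 1
n=5: ⌊(6·38)/45⌋ − ⌊(5·38)/45⌋ = ⌊228/45⌋ − ⌊190/45⌋ = 5 − 4 = 1
n=6: ⌊(7·38)/45⌋ − ⌊(6·38)/45⌋ = ⌊266/45⌋ − ⌊228/45⌋ = 5 − 5 = 0
n=7: ⌊(8·38)/45⌋ − ⌊(7·38)/45⌋ = ⌊304/45⌋ − ⌊266/45⌋ = 6 − 5 = 1
n=8: ⌊(9·38)/45⌋ − ⌊(8·38)/45⌋ = ⌊342/45⌋ − ⌊304/45⌋ = 7 − 6 = 1
n=9: ⌊(10·38)/45⌋ − ⌊(9·38)/45⌋ = ⌊380/45⌋ − ⌊342/45⌋ = 8 − 7 = 1
n=10: ⌊(11·38)/45⌋ − ⌊(10·38)/45⌋ = ⌊418/45⌋ − ⌊380/45⌋ = 9 − 8 = 1
n=11: ⌊(12·38)/45⌋ − ⌊(11·38)/45⌋ = ⌊456/45⌋ − ⌊418/45⌋ = 10 − 9 = 1
n=12: ⌊(13·38)/45⌋ − ⌊(12·38)/45⌋ = ⌊494/45⌋ − ⌊456/45⌋ = 10 − 10 = 0
n=13: ⌊(14·38)/45⌋ − ⌊(13·38)/45⌋ = ⌊532/45⌋ − ⌊494/45⌋ = 11 − 10 = 1
n=14: ⌊(15·38)/45⌋ − ⌊(14·38)/45⌋ = ⌊570/45⌋ − ⌊532/45⌋ = 12 − 11 = 1
n=15: ⌊(16·38)/45⌋ − ⌊(15·38)/45⌋ = ⌊608/45⌋ − ⌊570/45⌋ = 13 − 12 = 1
n=16: ⌊(17·38)/45⌋ − ⌊(16·38)/45⌋ = ⌊646/45⌋ − ⌊608/45⌋ = 14 − 13 = 1
n=17: ⌊(18·38)/45⌋ − ⌊(17·38)/45⌋ = ⌊684/45⌋ − ⌊646/45⌋ = 15 − 14 = 1
n=18: ⌊(19·38)/45⌋ − ⌊(18·38)/45⌋ = ⌊722/45⌋ − ⌊684/45⌋ = 16 − 15 = 1
n=19: ⌊(20·38)/45⌋ − ⌊(19·38)/45⌋ = ⌊760/45⌋ − ⌊722/45⌋ = 16 − 16 = 0
n=20: ⌊(21·38)/45⌋ − ⌊(20·38)/45⌋ = ⌊798/45⌋ − ⌊760/45⌋ = 17 − 16 = 1
n=21: ⌊(22·38)/45⌋ − ⌊(21·38)/45⌋ = ⌊836/45⌋ − ⌊798/45⌋ = 18 − 17 = 1
n=22: ⌊(23·38)/45⌋ − ⌊(22·38)/45⌋ = ⌊874/45⌋ − ⌊836/45⌋ = 19 − 18 = 1
n=23: ⌊(24·38)/45⌋ − ⌊(23·38)/45⌋ = ⌊912/45⌋ − ⌊874/45⌋ = 20 − 19 = 1
n=24: ⌊(25·38)/45⌋ − ⌊(24·38)/45⌋ = ⌊950/45⌋ − ⌊912/45⌋ = 21 − 20 = 1
n=25: ⌊(26·38)/45⌋ − ⌊(25·38)/45⌋ = ⌊988/45⌋ − ⌊950/45⌋ = 21 − 21 = 0
n=26: ⌊(27·38)/45⌋ − ⌊(26·38)/45⌋ = ⌊1026/45⌋ − ⌊988/45⌋ = 22 − 21 = 1
n=27: ⌊(28·38)/45⌋ − ⌊(27·38)/45⌋ = ⌊1064/45⌋ − ⌊1026/45⌋ = 23 − 22 = 1
n=28: ⌊(29·38)/45⌋ − ⌊(28·38)/45⌋ = ⌊1102/45⌋ − ⌊1064/45⌋ = 24 − 23 = 1
n=29: ⌊(30·38)/45⌋ − ⌊(29·38)/45⌋ = ⌊1140/45⌋ − ⌊1102/45⌋ = 25 − 24 = 1
n=30: ⌊(31·38)/45⌋ − ⌊(30·38)/45⌋ = ⌊1178/45⌋ − ⌊1140/45⌋ = 26 − 25 = 1
n=31: ⌊(32·38)/45⌋ − ⌊(31·38)/45⌋ = ⌊1216/45⌋ − ⌊1178/45⌋ = 27 − 26 = 1
n=32: ⌊(33·38)/45⌋ − ⌊(32·38)/45⌋ = ⌊1254/45⌋ − ⌊1216/45⌋ = 27 − 27 = 0
n=33: ⌊(34·38)/45⌋ − ⌊(33·38)/45⌋ = ⌊1292/45⌋ − ⌊1254/45⌋ = 28 − 27 = 1
n=34: ⌊(35·38)/45⌋ − ⌊(34·38)/45⌋ = ⌊1330/45⌋ − ⌊1292/45⌋ = 29 − 28 = 1
n=35: ⌊(36·38)/45⌋ − ⌊(35·38)/45⌋ = ⌊1368/45⌋ − ⌊1330/45⌋ = 30 − 29 = 1
n=36: ⌊(37·38)/45⌋ − ⌊(36·38)/45⌋ = ⌊1406/45⌋ − ⌊1368/45⌋ = 31 − 30 = 1
n=37: ⌊(38·38)/45⌋ − ⌊(37·38)/45⌋ = ⌊1444/45⌋ − ⌊1406/45⌋ = 32 − 31 = 1
n=38: ⌊(39·38)/45⌋ − ⌊(38·38)/45⌋ = ⌊1482/45⌋ − ⌊1444/45⌋ = 32 − 32 = 0
n=39: ⌊(40·38)/45⌋ − ⌊(39·38)/45⌋ = ⌊1520/45⌋ − ⌊1482/45⌋ = 33 − 32 = 1
n=40: ⌊(41·38)/45⌋ − ⌊(40·38)/45⌋ = ⌊1558/45⌋ − ⌊1520/45⌋ = 34 − 33 = 1
n=41: ⌊(42·38)/45⌋ − ⌊(41·38)/45⌋ = ⌊1596/45⌋ − ⌊1558/45⌋ = 35 − 34 = 1
n=42: ⌊(43·38)/45⌋ − ⌊(42·38)/45⌋ = ⌊1634/45⌋ − ⌊1596/45⌋ = 36 − 35 = 1
n=43: ⌊(44·38)/45⌋ − ⌊(43·38)/45⌋ = ⌊1672/45⌋ − ⌊1634/45⌋ = 37 − 36 = 1
n=44: ⌊(45·38)/45⌋ − ⌊(44·38)/45⌋ = ⌊1710/45⌋ − ⌊1672/45⌋ = 38 − 37 = 1
n=45: ⌊(46·38)/45⌋ − ⌊(45·38)/45⌋ = ⌊1748/45⌋ − ⌊1710/45⌋ = 38 − 38 = 0
n=46: ⌊(47·38)/45⌋ − ⌊(46·38)/45⌋ = ⌊1786/45⌋ − ⌊1748/45⌋ = 39 − 38 = 1
n=47: ⌊(48·38)/45⌋ − ⌊(47·38)/45⌋ = ⌊1824/45⌋ − ⌊1786/45⌋ = 40 − 39 = 1
n=48: ⌊(49·38)/45⌋ − ⌊(48·38)/45⌋ = ⌊1862/45⌋ − ⌊1824/45⌋ = 41 − 40 = 1
n=49: ⌊(50·38)/45⌋ − ⌊(49·38)/45⌋ = ⌊1900/45⌋ − ⌊1862/45⌋ = 42 − 41 = 1
n=50: ⌊(51·38)/45⌋ − ⌊(50·38)/45⌋ = ⌊1938/45⌋ − ⌊1900/45⌋ = 43 − 42 = 1
n=51: ⌊(52·38)/45⌋ − ⌊(51·38)/45⌋ = ⌊1976/45⌋ − ⌊1938/45⌋ = 43 − 43 = 0
n=52: ⌊(53·38)/45⌋ − ⌊(52·38)/45⌋ = ⌊2014/45⌋ − ⌊1976/45⌋ = 44 − 43 = 1
n=53: ⌊(54·38)/45⌋ − ⌊(53·38)/45⌋ = ⌊2052/45⌋ − ⌊2014/45⌋ = 45 − 44 = 1
n=54: ⌊(55·38)/45⌋ − ⌊(54·38)/45⌋ = ⌊2090/45⌋ − ⌊2052/45⌋ = 46 − 45 = 1
n=55: ⌊(56·38)/45⌋ − ⌊(55·38)/45⌋ = ⌊2128/45⌋ − ⌊2090/45⌋ = 47 − 46 = 1
n=56: ⌊(57·38)/45⌋ − ⌊(56·38)/45⌋ = ⌊2166/45⌋ − ⌊2128/45⌋ = 48 − 47 = 1
n=57: ⌊(58·38)/45⌋ − ⌊(57·38)/45⌋ = ⌊2204/45⌋ − ⌊2166/45⌋ = 48 − 48 = 0
n=58: ⌊(59·38)/45⌋ − ⌊(58·38)/45⌋ = ⌊2242/45⌋ − ⌊2204/45⌋ = 49 − 48 = 1
n=59: ⌊(60·38)/45⌋ − ⌊(59·38)/45⌋ = ⌊2280/45⌋ − ⌊2242/45⌋ = 50 − 49 = 1
n=60: ⌊(61·38)/45⌋ − ⌊(60·38)/45⌋ = ⌊2318/45⌋ − ⌊2280/45⌋ = 51 − 50 = 1
n=61: ⌊(62·38)/45⌋ − ⌊(61·38)/45⌋ = ⌊2356/45⌋ − ⌊2318/45⌋ = 52 − 51 = 1
n=62: ⌊(63·38)/45⌋ − ⌊(62·38)/45⌋ = ⌊2394/45⌋ − ⌊2356/45⌋ = 53 − 52 = 1
n=63: ⌊(64·38)/45⌋ − ⌊(63·38)/45⌋ = ⌊2432/45⌋ − ⌊2394/45⌋ = 54 − 53 = 1
n=64: ⌊(65·38)/45⌋ − ⌊(64·38)/45⌋ = ⌊2470/45⌋ − ⌊2432/45⌋ = 54 − 54 = 0
n=65: ⌊(66·38)/45⌋ − ⌊(65·38)/45⌋ = ⌊2508/45⌋ − ⌊2470/45⌋ = 55 − 54 = 1
n=66: ⌊(67·38)/45⌋ − ⌊(66·38)/45⌋ = ⌊2546/45⌋ − ⌊2508/45⌋ = 56 − 55 = 1
n=67: ⌊(68·38)/45⌋ − ⌊(67·38)/45⌋ = ⌊2584/45⌋ − ⌊2546/45⌋ = 57 − 56 = 1
n=68: ⌊(69·38)/45⌋ − ⌊(68·38)/45⌋ = ⌊2622/45⌋ − ⌊2584/45⌋ = 58 − 57 = 1
n=69: ⌊(70·38)/45⌋ − ⌊(69·38)/45⌋ = ⌊2660/45⌋ − ⌊2622/45⌋ = 59 − 58 = 1
n=70: ⌊(71·38)/45⌋ − ⌊(70·38)/45⌋ = ⌊2698/45⌋ − ⌊2660/45⌋ = 59 − 59 = 0
n=71: ⌊(72·38)/45⌋ − ⌊(71·38)/45⌋ = ⌊2736/45⌋ − ⌊2698/45⌋ = 60 − 59 = 1
n=72: ⌊(73·38)/45⌋ − ⌊(72·38)/45⌋ = ⌊2774/45⌋ − ⌊2736/45⌋ = 61 − 60 = 1
n=73: ⌊(74·38)/45⌋ − ⌊(73·38)/45⌋ = ⌊2812/45⌋ − ⌊2774/45⌋ = 62 − 61 = 1
n=74: ⌊(75·38)/45⌋ − ⌊(74·38)/45⌋ = ⌊2850/45⌋ − ⌊2812/45⌋ = 63 − 62 = 1
n=75: ⌊(76·38)/45⌋ − ⌊(75·38)/45⌋ = ⌊2888/45⌋ − ⌊2850/45⌋ = 64 − 63 = 1
n=76: ⌊(77·38)/45⌋ − ⌊(76·38)/45⌋ = ⌊2926/45⌋ − ⌊2888/45⌋ = 65 − 64 = 1
n=77: ⌊(78·38)/45⌋ − ⌊(77·38)/45⌋ = ⌊2964/45⌋ − ⌊2926/45⌋ = 65 − 65 = 0
n=78: ⌊(79·38)/45⌋ − ⌊(78·38)/45⌋ = ⌊3002/45⌋ − ⌊2964/45⌋ = 66 − 65 = 1


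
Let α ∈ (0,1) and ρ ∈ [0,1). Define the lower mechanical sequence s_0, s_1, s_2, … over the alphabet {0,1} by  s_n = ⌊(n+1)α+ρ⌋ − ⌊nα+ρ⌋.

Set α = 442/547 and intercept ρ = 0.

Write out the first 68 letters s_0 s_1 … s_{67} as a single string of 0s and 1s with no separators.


01111011110111101111011111011110111101111011110111110111101111011110

n=0: ⌊(1·442)/547⌋ − ⌊(0·442)/547⌋ = ⌊442/547⌋ − ⌊0/547⌋ = 0 − 0 = 0
n=1: ⌊(2·442)/547⌋ − ⌊(1·442)/547⌋ = ⌊884/547⌋ − ⌊442/547⌋ = 1 − 0 = 1
n=2: ⌊(3·442)/547⌋ − ⌊(2·442)/547⌋ = ⌊1326/547⌋ − ⌊884/547⌋ = 2 − 1 = 1
n=3: ⌊(4·442)/547⌋ − ⌊(3·442)/547⌋ = ⌊1768/547⌋ − ⌊1326/547⌋ = 3 − 2 = 1
n=4: ⌊(5·442)/547⌋ − ⌊(4·442)/547⌋ = ⌊2210/547⌋ − ⌊1768/547⌋ = 4 − 3 = 1
n=5: ⌊(6·442)/547⌋ − ⌊(5·442)/547⌋ = ⌊2652/547⌋ − ⌊2210/547⌋ = 4 − 4 = 0
n=6: ⌊(7·442)/547⌋ − ⌊(6·442)/547⌋ = ⌊3094/547⌋ − ⌊2652/547⌋ = 5 − 4 = 1
n=7: ⌊(8·442)/547⌋ − ⌊(7·442)/547⌋ = ⌊3536/547⌋ − ⌊3094/547⌋ = 6 − 5 = 1
n=8: ⌊(9·442)/547⌋ − ⌊(8·442)/547⌋ = ⌊3978/547⌋ − ⌊3536/547⌋ = 7 − 6 = 1
n=9: ⌊(10·442)/547⌋ − ⌊(9·442)/547⌋ = ⌊4420/547⌋ − ⌊3978/547⌋ = 8 − 7 = 1
n=10: ⌊(11·442)/547⌋ − ⌊(10·442)/547⌋ = ⌊4862/547⌋ − ⌊4420/547⌋ = 8 − 8 = 0
n=11: ⌊(12·442)/547⌋ − ⌊(11·442)/547⌋ = ⌊5304/547⌋ − ⌊4862/547⌋ = 9 − 8 = 1
n=12: ⌊(13·442)/547⌋ − ⌊(12·442)/547⌋ = ⌊5746/547⌋ − ⌊5304/547⌋ = 10 − 9 = 1
n=13: ⌊(14·442)/547⌋ − ⌊(13·442)/547⌋ = ⌊6188/547⌋ − ⌊5746/547⌋ = 11 − 10 = 1
n=14: ⌊(15·442)/547⌋ − ⌊(14·442)/547⌋ = ⌊6630/547⌋ − ⌊6188/547⌋ = 12 − 11 = 1
n=15: ⌊(16·442)/547⌋ − ⌊(15·442)/547⌋ = ⌊7072/547⌋ − ⌊6630/547⌋ = 12 − 12 = 0
n=16: ⌊(17·442)/547⌋ − ⌊(16·442)/547⌋ = ⌊7514/547⌋ − ⌊7072/547⌋ = 13 − 12 = 1
n=17: ⌊(18·442)/547⌋ − ⌊(17·442)/547⌋ = ⌊7956/547⌋ − ⌊7514/547⌋ = 14 − 13 = 1
n=18: ⌊(19·442)/547⌋ − ⌊(18·442)/547⌋ = ⌊8398/547⌋ − ⌊7956/547⌋ = 15 − 14 = 1
n=19: ⌊(20·442)/547⌋ − ⌊(19·442)/547⌋ = ⌊8840/547⌋ − ⌊8398/547⌋ = 16 − 15 = 1
n=20: ⌊(21·442)/547⌋ − ⌊(20·442)/547⌋ = ⌊9282/547⌋ − ⌊8840/547⌋ = 16 − 16 = 0
n=21: ⌊(22·442)/547⌋ − ⌊(21·442)/547⌋ = ⌊9724/547⌋ − ⌊9282/547⌋ = 17 − 16 = 1
n=22: ⌊(23·442)/547⌋ − ⌊(22·442)/547⌋ = ⌊10166/547⌋ − ⌊9724/547⌋ = 18 − 17 = 1
n=23: ⌊(24·442)/547⌋ − ⌊(23·442)/547⌋ = ⌊10608/547⌋ − ⌊10166/547⌋ = 19 − 18 = 1
n=24: ⌊(25·442)/547⌋ − ⌊(24·442)/547⌋ = ⌊11050/547⌋ − ⌊10608/547⌋ = 20 − 19 = 1
n=25: ⌊(26·442)/547⌋ − ⌊(25·442)/547⌋ = ⌊11492/547⌋ − ⌊11050/547⌋ = 21 − 20 = 1
n=26: ⌊(27·442)/547⌋ − ⌊(26·442)/547⌋ = ⌊11934/547⌋ − ⌊11492/547⌋ = 21 − 21 = 0
n=27: ⌊(28·442)/547⌋ − ⌊(27·442)/547⌋ = ⌊12376/547⌋ − ⌊11934/547⌋ = 22 − 21 = 1
n=28: ⌊(29·442)/547⌋ − ⌊(28·442)/547⌋ = ⌊12818/547⌋ − ⌊12376/547⌋ = 23 − 22 = 1
n=29: ⌊(30·442)/547⌋ − ⌊(29·442)/547⌋ = ⌊13260/547⌋ − ⌊12818/547⌋ = 24 − 23 = 1
n=30: ⌊(31·442)/547⌋ − ⌊(30·442)/547⌋ = ⌊13702/547⌋ − ⌊13260/547⌋ = 25 − 24 = 1
n=31: ⌊(32·442)/547⌋ − ⌊(31·442)/547⌋ = ⌊14144/547⌋ − ⌊13702/547⌋ = 25 − 25 = 0
n=32: ⌊(33·442)/547⌋ − ⌊(32·442)/547⌋ = ⌊14586/547⌋ − ⌊14144/547⌋ = 26 − 25 = 1
n=33: ⌊(34·442)/547⌋ − ⌊(33·442)/547⌋ = ⌊15028/547⌋ − ⌊14586/547⌋ = 27 − 26 = 1
n=34: ⌊(35·442)/547⌋ − ⌊(34·442)/547⌋ = ⌊15470/547⌋ − ⌊15028/547⌋ = 28 − 27 = 1
n=35: ⌊(36·442)/547⌋ − ⌊(35·442)/547⌋ = ⌊15912/547⌋ − ⌊15470/547⌋ = 29 − 28 = 1
n=36: ⌊(37·442)/547⌋ − ⌊(36·442)/547⌋ = ⌊16354/547⌋ − ⌊15912/547⌋ = 29 − 29 = 0
n=37: ⌊(38·442)/547⌋ − ⌊(37·442)/547⌋ = ⌊16796/547⌋ − ⌊16354/547⌋ = 30 − 29 = 1
n=38: ⌊(39·442)/547⌋ − ⌊(38·442)/547⌋ = ⌊17238/547⌋ − ⌊16796/547⌋ = 31 − 30 = 1
n=39: ⌊(40·442)/547⌋ − ⌊(39·442)/547⌋ = ⌊17680/547⌋ − ⌊17238/547⌋ = 32 − 31 = 1
n=40: ⌊(41·442)/547⌋ − ⌊(40·442)/547⌋ = ⌊18122/547⌋ − ⌊17680/547⌋ = 33 − 32 = 1
n=41: ⌊(42·442)/547⌋ − ⌊(41·442)/547⌋ = ⌊18564/547⌋ − ⌊18122/547⌋ = 33 − 33 = 0
n=42: ⌊(43·442)/547⌋ − ⌊(42·442)/547⌋ = ⌊19006/547⌋ − ⌊18564/547⌋ = 34 − 33 = 1
n=43: ⌊(44·442)/547⌋ − ⌊(43·442)/547⌋ = ⌊19448/547⌋ − ⌊19006/547⌋ = 35 − 34 = 1
n=44: ⌊(45·442)/547⌋ − ⌊(44·442)/547⌋ = ⌊19890/547⌋ − ⌊19448/547⌋ = 36 − 35 = 1
n=45: ⌊(46·442)/547⌋ − ⌊(45·442)/547⌋ = ⌊20332/547⌋ − ⌊19890/547⌋ = 37 − 36 = 1
n=46: ⌊(47·442)/547⌋ − ⌊(46·442)/547⌋ = ⌊20774/547⌋ − ⌊20332/547⌋ = 37 − 37 = 0
n=47: ⌊(48·442)/547⌋ − ⌊(47·442)/547⌋ = ⌊21216/547⌋ − ⌊20774/547⌋ = 38 − 37 = 1
n=48: ⌊(49·442)/547⌋ − ⌊(48·442)/547⌋ = ⌊21658/547⌋ − ⌊21216/547⌋ = 39 − 38 = 1
n=49: ⌊(50·442)/547⌋ − ⌊(49·442)/547⌋ = ⌊22100/547⌋ − ⌊21658/547⌋ = 40 − 39 = 1
n=50: ⌊(51·442)/547⌋ − ⌊(50·442)/547⌋ = ⌊22542/547⌋ − ⌊22100/547⌋ = 41 − 40 = 1
n=51: ⌊(52·442)/547⌋ − ⌊(51·442)/547⌋ = ⌊22984/547⌋ − ⌊22542/547⌋ = 42 − 41 = 1
n=52: ⌊(53·442)/547⌋ − ⌊(52·442)/547⌋ = ⌊23426/547⌋ − ⌊22984/547⌋ = 42 − 42 = 0
n=53: ⌊(54·442)/547⌋ − ⌊(53·442)/547⌋ = ⌊23868/547⌋ − ⌊23426/547⌋ = 43 − 42 = 1
n=54: ⌊(55·442)/547⌋ − ⌊(54·442)/547⌋ = ⌊24310/547⌋ − ⌊23868/547⌋ = 44 − 43 = 1
n=55: ⌊(56·442)/547⌋ − ⌊(55·442)/547⌋ = ⌊24752/547⌋ − ⌊24310/547⌋ = 45 − 44 = 1
n=56: ⌊(57·442)/547⌋ − ⌊(56·442)/547⌋ = ⌊25194/547⌋ − ⌊24752/547⌋ = 46 − 45 = 1
n=57: ⌊(58·442)/547⌋ − ⌊(57·442)/547⌋ = ⌊25636/547⌋ − ⌊25194/547⌋ = 46 − 46 = 0
n=58: ⌊(59·442)/547⌋ − ⌊(58·442)/547⌋ = ⌊26078/547⌋ − ⌊25636/547⌋ = 47 − 46 = 1
n=59: ⌊(60·442)/547⌋ − ⌊(59·442)/547⌋ = ⌊26520/547⌋ − ⌊26078/547⌋ = 48 − 47 = 1
n=60: ⌊(61·442)/547⌋ − ⌊(60·442)/547⌋ = ⌊26962/547⌋ − ⌊26520/547⌋ = 49 − 48 = 1
n=61: ⌊(62·442)/547⌋ − ⌊(61·442)/547⌋ = ⌊27404/547⌋ − ⌊26962/547⌋ = 50 − 49 = 1
n=62: ⌊(63·442)/547⌋ − ⌊(62·442)/547⌋ = ⌊27846/547⌋ − ⌊27404/547⌋ = 50 − 50 = 0
n=63: ⌊(64·442)/547⌋ − ⌊(63·442)/547⌋ = ⌊28288/547⌋ − ⌊27846/547⌋ = 51 − 50 = 1
n=64: ⌊(65·442)/547⌋ − ⌊(64·442)/547⌋ = ⌊28730/547⌋ − ⌊28288/547⌋ = 52 − 51 = 1
n=65: ⌊(66·442)/547⌋ − ⌊(65·442)/547⌋ = ⌊29172/547⌋ − ⌊28730/547⌋ = 53 − 52 = 1
n=66: ⌊(67·442)/547⌋ − ⌊(66·442)/547⌋ = ⌊29614/547⌋ − ⌊29172/547⌋ = 54 − 53 = 1
n=67: ⌊(68·442)/547⌋ − ⌊(67·442)/547⌋ = ⌊30056/547⌋ − ⌊29614/547⌋ = 54 − 54 = 0


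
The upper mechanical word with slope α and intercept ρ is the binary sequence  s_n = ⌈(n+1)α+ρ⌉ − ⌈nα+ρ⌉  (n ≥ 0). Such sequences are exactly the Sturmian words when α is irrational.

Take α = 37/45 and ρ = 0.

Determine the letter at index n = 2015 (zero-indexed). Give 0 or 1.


1

(n+1)α + ρ = (2016·37) / 45 = 74592/45
nα + ρ     = (2015·37) / 45 = 74555/45
⌈74592/45⌉ = 1658,  ⌈74555/45⌉ = 1657
s_{2015} = 1658 − 1657 = 1


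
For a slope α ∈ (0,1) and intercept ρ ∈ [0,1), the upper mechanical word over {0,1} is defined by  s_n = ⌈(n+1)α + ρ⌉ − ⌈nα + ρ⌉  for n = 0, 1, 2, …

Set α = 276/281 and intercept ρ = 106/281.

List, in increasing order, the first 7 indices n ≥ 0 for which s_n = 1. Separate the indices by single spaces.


n=0: ⌈382/281⌉−⌈106/281⌉ = 2−1 = 1  ← one
n=1: ⌈658/281⌉−⌈382/281⌉ = 3−2 = 1  ← one
n=2: ⌈934/281⌉−⌈658/281⌉ = 4−3 = 1  ← one
n=3: ⌈1210/281⌉−⌈934/281⌉ = 5−4 = 1  ← one
n=4: ⌈1486/281⌉−⌈1210/281⌉ = 6−5 = 1  ← one
n=5: ⌈1762/281⌉−⌈1486/281⌉ = 7−6 = 1  ← one
n=6: ⌈2038/281⌉−⌈1762/281⌉ = 8−7 = 1  ← one
positions of the first 7 ones: 0 1 2 3 4 5 6

0 1 2 3 4 5 6


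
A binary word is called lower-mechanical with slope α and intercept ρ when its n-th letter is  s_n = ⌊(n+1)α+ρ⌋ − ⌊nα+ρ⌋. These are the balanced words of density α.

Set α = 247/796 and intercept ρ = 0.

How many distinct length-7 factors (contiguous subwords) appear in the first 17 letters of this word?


6

t_n = ⌊(n·247)/796⌋ for n = 0 … 17:
  n=0…9: ⌊0/796⌋=0 ⌊247/796⌋=0 ⌊494/796⌋=0 ⌊741/796⌋=0 ⌊988/796⌋=1 ⌊1235/796⌋=1 ⌊1482/796⌋=1 ⌊1729/796⌋=2 ⌊1976/796⌋=2 ⌊2223/796⌋=2
  n=10…17: ⌊2470/796⌋=3 ⌊2717/796⌋=3 ⌊2964/796⌋=3 ⌊3211/796⌋=4 ⌊3458/796⌋=4 ⌊3705/796⌋=4 ⌊3952/796⌋=4 ⌊4199/796⌋=5
s_n = t_(n+1) − t_n for n = 0 … 16 gives
prefix = 00010010010010001
slide a length-7 window over [0..6] … [10..16] (11 windows); first occurrence of each distinct factor:
  [  0..  6] 0001001
  [  1..  7] 0010010
  [  2..  8] 0100100
  [  3..  9] 1001001
  [  9.. 15] 1001000
  [ 10.. 16] 0010001
  (the other 5 windows repeat one of these)
distinct factors: {0001001, 0010001, 0010010, 0100100, 1001000, 1001001}
count = 6  (Sturmian bound for length 7 is 8)


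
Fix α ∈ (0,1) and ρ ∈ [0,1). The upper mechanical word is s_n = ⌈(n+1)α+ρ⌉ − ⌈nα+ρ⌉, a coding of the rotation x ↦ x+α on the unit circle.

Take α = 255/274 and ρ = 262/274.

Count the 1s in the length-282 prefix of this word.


263

#1s = Σ_{n=0}^{281} s_n = Σ_{n=0}^{281} (⌈(n+1)α+ρ⌉ − ⌈nα+ρ⌉)
the sum telescopes: every ⌈nα+ρ⌉ with 0 < n < 282 appears once with + and once with −, leaving ⌈282α+ρ⌉ − ⌈0·α+ρ⌉
282α + ρ = (282·255 + 262) / 274 = 72172/274
ρ = 262/274
⌈72172/274⌉ = 264,  ⌈262/274⌉ = 1
#1s = 264 − 1 = 263


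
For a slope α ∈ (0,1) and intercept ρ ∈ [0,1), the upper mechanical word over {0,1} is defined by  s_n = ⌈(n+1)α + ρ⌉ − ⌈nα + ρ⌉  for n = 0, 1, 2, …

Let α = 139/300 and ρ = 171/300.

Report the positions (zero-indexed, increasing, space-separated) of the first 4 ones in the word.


n=0: ⌈310/300⌉−⌈171/300⌉ = 2−1 = 1  ← one
n=1: ⌈449/300⌉−⌈310/300⌉ = 2−2 = 0
n=2: ⌈588/300⌉−⌈449/300⌉ = 2−2 = 0
n=3: ⌈727/300⌉−⌈588/300⌉ = 3−2 = 1  ← one
n=4: ⌈866/300⌉−⌈727/300⌉ = 3−3 = 0
n=5: ⌈1005/300⌉−⌈866/300⌉ = 4−3 = 1  ← one
n=6: ⌈1144/300⌉−⌈1005/300⌉ = 4−4 = 0
n=7: ⌈1283/300⌉−⌈1144/300⌉ = 5−4 = 1  ← one
positions of the first 4 ones: 0 3 5 7

0 3 5 7


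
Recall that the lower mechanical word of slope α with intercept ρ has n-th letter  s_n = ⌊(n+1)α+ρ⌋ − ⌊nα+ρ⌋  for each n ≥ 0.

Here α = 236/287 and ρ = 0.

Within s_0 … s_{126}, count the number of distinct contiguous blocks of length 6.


7

t_n = ⌊(n·236)/287⌋ for n = 0 … 127:
  n=0…9: ⌊0/287⌋=0 ⌊236/287⌋=0 ⌊472/287⌋=1 ⌊708/287⌋=2 ⌊944/287⌋=3 ⌊1180/287⌋=4 ⌊1416/287⌋=4 ⌊1652/287⌋=5 ⌊1888/287⌋=6 ⌊2124/287⌋=7
  n=10…19: ⌊2360/287⌋=8 ⌊2596/287⌋=9 ⌊2832/287⌋=9 ⌊3068/287⌋=10 ⌊3304/287⌋=11 ⌊3540/287⌋=12 ⌊3776/287⌋=13 ⌊4012/287⌋=13 ⌊4248/287⌋=14 ⌊4484/287⌋=15
  n=20…29: ⌊4720/287⌋=16 ⌊4956/287⌋=17 ⌊5192/287⌋=18 ⌊5428/287⌋=18 ⌊5664/287⌋=19 ⌊5900/287⌋=20 ⌊6136/287⌋=21 ⌊6372/287⌋=22 ⌊6608/287⌋=23 ⌊6844/287⌋=23
  n=30…39: ⌊7080/287⌋=24 ⌊7316/287⌋=25 ⌊7552/287⌋=26 ⌊7788/287⌋=27 ⌊8024/287⌋=27 ⌊8260/287⌋=28 ⌊8496/287⌋=29 ⌊8732/287⌋=30 ⌊8968/287⌋=31 ⌊9204/287⌋=32
  n=40…49: ⌊9440/287⌋=32 ⌊9676/287⌋=33 ⌊9912/287⌋=34 ⌊10148/287⌋=35 ⌊10384/287⌋=36 ⌊10620/287⌋=37 ⌊10856/287⌋=37 ⌊11092/287⌋=38 ⌊11328/287⌋=39 ⌊11564/287⌋=40
  n=50…59: ⌊11800/287⌋=41 ⌊12036/287⌋=41 ⌊12272/287⌋=42 ⌊12508/287⌋=43 ⌊12744/287⌋=44 ⌊12980/287⌋=45 ⌊13216/287⌋=46 ⌊13452/287⌋=46 ⌊13688/287⌋=47 ⌊13924/287⌋=48
  n=60…69: ⌊14160/287⌋=49 ⌊14396/287⌋=50 ⌊14632/287⌋=50 ⌊14868/287⌋=51 ⌊15104/287⌋=52 ⌊15340/287⌋=53 ⌊15576/287⌋=54 ⌊15812/287⌋=55 ⌊16048/287⌋=55 ⌊16284/287⌋=56
  n=70…79: ⌊16520/287⌋=57 ⌊16756/287⌋=58 ⌊16992/287⌋=59 ⌊17228/287⌋=60 ⌊17464/287⌋=60 ⌊17700/287⌋=61 ⌊17936/287⌋=62 ⌊18172/287⌋=63 ⌊18408/287⌋=64 ⌊18644/287⌋=64
  n=80…89: ⌊18880/287⌋=65 ⌊19116/287⌋=66 ⌊19352/287⌋=67 ⌊19588/287⌋=68 ⌊19824/287⌋=69 ⌊20060/287⌋=69 ⌊20296/287⌋=70 ⌊20532/287⌋=71 ⌊20768/287⌋=72 ⌊21004/287⌋=73
  n=90…99: ⌊21240/287⌋=74 ⌊21476/287⌋=74 ⌊21712/287⌋=75 ⌊21948/287⌋=76 ⌊22184/287⌋=77 ⌊22420/287⌋=78 ⌊22656/287⌋=78 ⌊22892/287⌋=79 ⌊23128/287⌋=80 ⌊23364/287⌋=81
  n=100…109: ⌊23600/287⌋=82 ⌊23836/287⌋=83 ⌊24072/287⌋=83 ⌊24308/287⌋=84 ⌊24544/287⌋=85 ⌊24780/287⌋=86 ⌊25016/287⌋=87 ⌊25252/287⌋=87 ⌊25488/287⌋=88 ⌊25724/287⌋=89
  n=110…119: ⌊25960/287⌋=90 ⌊26196/287⌋=91 ⌊26432/287⌋=92 ⌊26668/287⌋=92 ⌊26904/287⌋=93 ⌊27140/287⌋=94 ⌊27376/287⌋=95 ⌊27612/287⌋=96 ⌊27848/287⌋=97 ⌊28084/287⌋=97
  n=120…127: ⌊28320/287⌋=98 ⌊28556/287⌋=99 ⌊28792/287⌋=100 ⌊29028/287⌋=101 ⌊29264/287⌋=101 ⌊29500/287⌋=102 ⌊29736/287⌋=103 ⌊29972/287⌋=104
s_n = t_(n+1) − t_n for n = 0 … 126 gives
prefix = 0111101111101111011111011111011110111110111110111101111101111011111011111011110111110111110111101111101111011111011111011110111
slide a length-6 window over [0..5] … [121..126] (122 windows); first occurrence of each distinct factor:
  [  0..  5] 011110
  [  1..  6] 111101
  [  2..  7] 111011
  [  3..  8] 110111
  [  4..  9] 101111
  [  5.. 10] 011111
  [  6.. 11] 111110
  (the other 115 windows repeat one of these)
distinct factors: {011110, 011111, 101111, 110111, 111011, 111101, 111110}
count = 7  (Sturmian bound for length 6 is 7)
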